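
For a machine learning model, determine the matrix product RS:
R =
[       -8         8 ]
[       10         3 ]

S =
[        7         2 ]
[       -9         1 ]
RS =
[     -128        -8 ]
[       43        23 ]

Matrix multiplication: (RS)[i][j] = sum over k of R[i][k] * S[k][j].
  (RS)[0][0] = (-8)*(7) + (8)*(-9) = -128
  (RS)[0][1] = (-8)*(2) + (8)*(1) = -8
  (RS)[1][0] = (10)*(7) + (3)*(-9) = 43
  (RS)[1][1] = (10)*(2) + (3)*(1) = 23
RS =
[     -128        -8 ]
[       43        23 ]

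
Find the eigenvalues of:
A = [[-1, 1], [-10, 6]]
λ = 1, 4

Solve det(A - λI) = 0. For a 2×2 matrix this is λ² - (trace)λ + det = 0.
trace(A) = -1 + 6 = 5.
det(A) = (-1)*(6) - (1)*(-10) = -6 + 10 = 4.
Characteristic equation: λ² - (5)λ + (4) = 0.
Discriminant: (5)² - 4*(4) = 25 - 16 = 9.
Roots: λ = (5 ± √9) / 2 = 1, 4.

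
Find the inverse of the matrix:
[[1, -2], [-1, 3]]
[[3, 2], [1, 1]]

For [[a,b],[c,d]], inverse = (1/det)·[[d,-b],[-c,a]]
det = 1·3 - -2·-1 = 1
Inverse = (1/1)·[[3, 2], [1, 1]]
        = [[3, 2], [1, 1]]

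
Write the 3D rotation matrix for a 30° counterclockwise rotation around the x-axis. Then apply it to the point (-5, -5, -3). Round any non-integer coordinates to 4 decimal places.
R = [[1, 0, 0], [0, √3/2, -1/2], [0, 1/2, √3/2]]; R·(-5, -5, -3) = (-5.0000, -2.8301, -5.0981)

Rotation matrix for 30° around x-axis:
cos(30°) = √3/2, sin(30°) = 1/2
R = [[1, 0, 0], [0, √3/2, -1/2], [0, 1/2, √3/2]]
Apply to (-5, -5, -3): R·[-5, -5, -3]ᵀ = (-5.0000, -2.8301, -5.0981)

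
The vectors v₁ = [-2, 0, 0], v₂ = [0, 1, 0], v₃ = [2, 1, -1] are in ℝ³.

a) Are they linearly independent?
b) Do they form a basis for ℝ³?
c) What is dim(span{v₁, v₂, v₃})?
Yes independent, yes basis, dim = 3

Stack v₁, v₂, v₃ as rows of a 3×3 matrix.
[[-2, 0, 0]; [0, 1, 0]; [2, 1, -1]] is already lower triangular with nonzero diagonal entries (-2, 1, -1), so its determinant is the product of the diagonal entries, det = (-2)·(1)·(-1) = 2 ≠ 0, and the rows are linearly independent.
Three linearly independent vectors in ℝ³ form a basis for ℝ³, so dim(span{v₁,v₂,v₃}) = 3.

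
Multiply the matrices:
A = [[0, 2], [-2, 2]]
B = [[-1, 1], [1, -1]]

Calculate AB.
[[2, -2], [4, -4]]

Each entry (i,j) of AB = sum over k of A[i][k]*B[k][j].
(AB)[0][0] = (0)*(-1) + (2)*(1) = 2
(AB)[0][1] = (0)*(1) + (2)*(-1) = -2
(AB)[1][0] = (-2)*(-1) + (2)*(1) = 4
(AB)[1][1] = (-2)*(1) + (2)*(-1) = -4
AB = [[2, -2], [4, -4]]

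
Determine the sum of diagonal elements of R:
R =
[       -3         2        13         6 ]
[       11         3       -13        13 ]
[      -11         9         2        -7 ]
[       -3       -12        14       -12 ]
tr(R) = -3 + 3 + 2 - 12 = -10

The trace of a square matrix is the sum of its diagonal entries.
Diagonal entries of R: R[0][0] = -3, R[1][1] = 3, R[2][2] = 2, R[3][3] = -12.
tr(R) = -3 + 3 + 2 - 12 = -10.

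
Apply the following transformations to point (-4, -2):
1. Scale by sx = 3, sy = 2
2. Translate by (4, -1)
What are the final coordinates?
(-8, -5)

Step 1: Scale (-4, -2) by (sx, sy) = (3, 2) → (-12, -4)
Step 2: Translate by (4, -1) → (-8, -5)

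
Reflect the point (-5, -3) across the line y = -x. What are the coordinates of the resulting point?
(3, 5)

Reflection across line y = -x: (-5, -3) → (3, 5)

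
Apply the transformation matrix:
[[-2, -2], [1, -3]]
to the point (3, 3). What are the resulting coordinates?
(-12, -6)

Matrix multiplication:
[[-2, -2], [1, -3]] × [3, 3]ᵀ
= [-2×3 + -2×3, 1×3 + -3×3]ᵀ
= [-12.0000, -6.0000]ᵀ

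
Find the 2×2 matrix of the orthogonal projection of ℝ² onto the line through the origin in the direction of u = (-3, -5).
[[9/34, 15/34], [15/34, 25/34]]

The orthogonal projection onto the line spanned by a nonzero vector u = (a, b) has matrix P = (u uᵀ) / (uᵀ u) = (1/(a² + b²)) · [[a², ab], [ab, b²]].
Here u = (-3, -5), so a² + b² = 9 + 25 = 34.
P = (1/34) · [[9, 15], [15, 25]] = [[9/34, 15/34], [15/34, 25/34]].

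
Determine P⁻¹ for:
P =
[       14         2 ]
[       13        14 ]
det(P) = 170
P⁻¹ =
[     7/85     -1/85 ]
[  -13/170      7/85 ]

For a 2×2 matrix P = [[a, b], [c, d]] with det(P) ≠ 0, P⁻¹ = (1/det(P)) * [[d, -b], [-c, a]].
det(P) = (14)*(14) - (2)*(13) = 196 - 26 = 170.
P⁻¹ = (1/170) * [[14, -2], [-13, 14]].
Dividing each entry by 170 and reducing:
P⁻¹ =
[     7/85     -1/85 ]
[  -13/170      7/85 ]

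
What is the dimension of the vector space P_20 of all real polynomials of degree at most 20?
Dimension = 21

A polynomial of degree at most 20 can be written as a₀ + a₁x + a₂x² + … + a_20x^20, with 21 free coefficients a₀, …, a_20.
The set {1, x, x², …, x^20} is a basis: it spans P_20 (every such polynomial is a linear combination of these) and is linearly independent (a polynomial is zero iff all its coefficients are zero).
Therefore dim(P_20) = 20 + 1 = 21.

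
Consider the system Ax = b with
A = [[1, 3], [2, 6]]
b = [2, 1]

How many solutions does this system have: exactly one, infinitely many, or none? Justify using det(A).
No solution

det(A) = (1)*(6) - (3)*(2) = 0, so A is singular.
The column space of A is span(column 1) = span([1, 2]).
b = [2, 1] is not a scalar multiple of column 1, so b ∉ column space and the system is inconsistent — no solution.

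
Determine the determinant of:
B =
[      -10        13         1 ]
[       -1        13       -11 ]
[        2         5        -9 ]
det(B) = 186

Expand along row 0 (cofactor expansion): det(B) = a*(e*i - f*h) - b*(d*i - f*g) + c*(d*h - e*g), where the 3×3 is [[a, b, c], [d, e, f], [g, h, i]].
Minor M_00 = (13)*(-9) - (-11)*(5) = -117 + 55 = -62.
Minor M_01 = (-1)*(-9) - (-11)*(2) = 9 + 22 = 31.
Minor M_02 = (-1)*(5) - (13)*(2) = -5 - 26 = -31.
det(B) = (-10)*(-62) - (13)*(31) + (1)*(-31) = 620 - 403 - 31 = 186.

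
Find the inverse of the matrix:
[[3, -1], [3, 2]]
[[2/9, 1/9], [-1/3, 1/3]]

For [[a,b],[c,d]], inverse = (1/det)·[[d,-b],[-c,a]]
det = 3·2 - -1·3 = 9
Inverse = (1/9)·[[2, 1], [-3, 3]]
        = [[2/9, 1/9], [-1/3, 1/3]]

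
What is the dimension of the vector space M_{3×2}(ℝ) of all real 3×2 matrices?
Dimension = 6

A real 3×2 matrix is determined by its 3·2 = 6 independent entries.
A standard basis is {E_ij : 1 ≤ i ≤ 3, 1 ≤ j ≤ 2}, where E_ij has a 1 in position (i, j) and 0 elsewhere — there are 6 such matrices, and they are linearly independent and span M_{3×2}(ℝ).
Therefore dim(M_{3×2}(ℝ)) = 6.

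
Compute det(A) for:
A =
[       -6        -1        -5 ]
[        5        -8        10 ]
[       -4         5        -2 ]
det(A) = 269

Expand along row 0 (cofactor expansion): det(A) = a*(e*i - f*h) - b*(d*i - f*g) + c*(d*h - e*g), where the 3×3 is [[a, b, c], [d, e, f], [g, h, i]].
Minor M_00 = (-8)*(-2) - (10)*(5) = 16 - 50 = -34.
Minor M_01 = (5)*(-2) - (10)*(-4) = -10 + 40 = 30.
Minor M_02 = (5)*(5) - (-8)*(-4) = 25 - 32 = -7.
det(A) = (-6)*(-34) - (-1)*(30) + (-5)*(-7) = 204 + 30 + 35 = 269.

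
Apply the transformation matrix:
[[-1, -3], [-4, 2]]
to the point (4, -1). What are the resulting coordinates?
(-1, -18)

Matrix multiplication:
[[-1, -3], [-4, 2]] × [4, -1]ᵀ
= [-1×4 + -3×-1, -4×4 + 2×-1]ᵀ
= [-1.0000, -18.0000]ᵀ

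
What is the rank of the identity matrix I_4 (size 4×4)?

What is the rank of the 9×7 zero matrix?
rank(I_4) = 4, rank(0) = 0

The identity I_4 has 4 columns that are the standard basis vectors e_1, …, e_4. These are linearly independent, so all 4 columns are pivots and rank(I_4) = 4.
The 9×7 zero matrix has every entry zero, so every row is the zero row and there are no pivots; rank(0) = 0.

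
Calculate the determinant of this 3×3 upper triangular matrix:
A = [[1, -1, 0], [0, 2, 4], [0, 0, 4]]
8

The determinant of a triangular matrix is the product of its diagonal entries (the off-diagonal entries above the diagonal do not affect it).
det(A) = (1) * (2) * (4) = 8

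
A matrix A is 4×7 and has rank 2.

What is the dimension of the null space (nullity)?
5

The rank-nullity theorem for an m×n matrix states:
rank(A) + nullity(A) = n (the number of columns).
Here n = 7 and rank(A) = 2, so nullity(A) = 7 - 2 = 5.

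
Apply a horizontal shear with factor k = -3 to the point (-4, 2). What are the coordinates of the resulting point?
(-10, 2)

Shear matrix for horizontal shear with factor k = -3:
[[1, -3], [0, 1]]
Result: (-4, 2) → (-10, 2)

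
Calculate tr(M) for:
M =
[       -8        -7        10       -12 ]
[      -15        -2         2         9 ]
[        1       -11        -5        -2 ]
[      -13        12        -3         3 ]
tr(M) = -8 - 2 - 5 + 3 = -12

The trace of a square matrix is the sum of its diagonal entries.
Diagonal entries of M: M[0][0] = -8, M[1][1] = -2, M[2][2] = -5, M[3][3] = 3.
tr(M) = -8 - 2 - 5 + 3 = -12.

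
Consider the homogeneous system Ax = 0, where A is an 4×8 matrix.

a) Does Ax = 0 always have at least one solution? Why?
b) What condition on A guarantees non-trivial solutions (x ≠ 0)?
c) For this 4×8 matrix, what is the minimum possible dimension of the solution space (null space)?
a) Yes, x = 0 is always a solution. b) When A has linearly dependent columns (rank < n). c) Minimum nullity = 4.

a) x = 0 satisfies A·0 = 0, so the zero vector is always a solution.
b) Non-trivial solutions exist iff the columns of A are linearly dependent, equivalently rank(A) < n (the number of columns).
c) By rank-nullity, rank(A) + nullity(A) = n = 8. Since A has only 4 rows, rank(A) ≤ 4, so nullity(A) ≥ 8 - 4 = 4.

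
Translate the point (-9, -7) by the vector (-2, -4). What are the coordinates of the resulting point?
(-11, -11)

Translation by (-2, -4):
x' = -9 + -2 = -11
y' = -7 + -4 = -11
Homogeneous matrix: [[1, 0, -2], [0, 1, -4], [0, 0, 1]]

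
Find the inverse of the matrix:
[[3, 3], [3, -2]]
[[2/15, 1/5], [1/5, -1/5]]

For [[a,b],[c,d]], inverse = (1/det)·[[d,-b],[-c,a]]
det = 3·-2 - 3·3 = -15
Inverse = (1/-15)·[[-2, -3], [-3, 3]]
        = [[2/15, 1/5], [1/5, -1/5]]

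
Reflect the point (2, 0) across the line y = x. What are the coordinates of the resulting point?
(0, 2)

Reflection across line y = x: (2, 0) → (0, 2)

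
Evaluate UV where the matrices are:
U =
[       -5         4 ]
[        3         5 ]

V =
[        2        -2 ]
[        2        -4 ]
UV =
[       -2        -6 ]
[       16       -26 ]

Matrix multiplication: (UV)[i][j] = sum over k of U[i][k] * V[k][j].
  (UV)[0][0] = (-5)*(2) + (4)*(2) = -2
  (UV)[0][1] = (-5)*(-2) + (4)*(-4) = -6
  (UV)[1][0] = (3)*(2) + (5)*(2) = 16
  (UV)[1][1] = (3)*(-2) + (5)*(-4) = -26
UV =
[       -2        -6 ]
[       16       -26 ]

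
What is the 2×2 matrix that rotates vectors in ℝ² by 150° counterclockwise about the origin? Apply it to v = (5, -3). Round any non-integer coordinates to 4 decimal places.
R = [[-√3/2, -1/2], [1/2, -√3/2]]; R·v = (-2.8301, 5.0981)

A counterclockwise rotation by angle θ in ℝ² has matrix R(θ) = [[cos θ, -sin θ], [sin θ, cos θ]].
For θ = 150°: cos θ = -√3/2, sin θ = 1/2.
R(150°) = [[-√3/2, -1/2], [1/2, -√3/2]].
R·v = [-√3/2·5 + (-1/2)·-3, 1/2·5 + -√3/2·-3] = (-2.8301, 5.0981).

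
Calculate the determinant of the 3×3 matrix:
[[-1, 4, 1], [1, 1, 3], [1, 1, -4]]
35

Expansion along first row:
det = -1·det([[1,3],[1,-4]]) - 4·det([[1,3],[1,-4]]) + 1·det([[1,1],[1,1]])
    = -1·(1·-4 - 3·1) - 4·(1·-4 - 3·1) + 1·(1·1 - 1·1)
    = -1·-7 - 4·-7 + 1·0
    = 7 + 28 + 0 = 35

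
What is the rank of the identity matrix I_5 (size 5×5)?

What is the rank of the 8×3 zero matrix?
rank(I_5) = 5, rank(0) = 0

The identity I_5 has 5 columns that are the standard basis vectors e_1, …, e_5. These are linearly independent, so all 5 columns are pivots and rank(I_5) = 5.
The 8×3 zero matrix has every entry zero, so every row is the zero row and there are no pivots; rank(0) = 0.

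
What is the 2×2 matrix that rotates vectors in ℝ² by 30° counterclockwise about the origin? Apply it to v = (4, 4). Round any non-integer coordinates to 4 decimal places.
R = [[√3/2, -1/2], [1/2, √3/2]]; R·v = (1.4641, 5.4641)

A counterclockwise rotation by angle θ in ℝ² has matrix R(θ) = [[cos θ, -sin θ], [sin θ, cos θ]].
For θ = 30°: cos θ = √3/2, sin θ = 1/2.
R(30°) = [[√3/2, -1/2], [1/2, √3/2]].
R·v = [√3/2·4 + (-1/2)·4, 1/2·4 + √3/2·4] = (1.4641, 5.4641).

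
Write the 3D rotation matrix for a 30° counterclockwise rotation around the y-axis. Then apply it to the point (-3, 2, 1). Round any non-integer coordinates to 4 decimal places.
R = [[√3/2, 0, 1/2], [0, 1, 0], [-1/2, 0, √3/2]]; R·(-3, 2, 1) = (-2.0981, 2.0000, 2.3660)

Rotation matrix for 30° around y-axis:
cos(30°) = √3/2, sin(30°) = 1/2
R = [[√3/2, 0, 1/2], [0, 1, 0], [-1/2, 0, √3/2]]
Apply to (-3, 2, 1): R·[-3, 2, 1]ᵀ = (-2.0981, 2.0000, 2.3660)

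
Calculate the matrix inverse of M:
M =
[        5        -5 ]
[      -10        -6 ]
det(M) = -80
M⁻¹ =
[     3/40     -1/16 ]
[     -1/8     -1/16 ]

For a 2×2 matrix M = [[a, b], [c, d]] with det(M) ≠ 0, M⁻¹ = (1/det(M)) * [[d, -b], [-c, a]].
det(M) = (5)*(-6) - (-5)*(-10) = -30 - 50 = -80.
M⁻¹ = (1/-80) * [[-6, 5], [10, 5]].
Dividing each entry by -80 and reducing:
M⁻¹ =
[     3/40     -1/16 ]
[     -1/8     -1/16 ]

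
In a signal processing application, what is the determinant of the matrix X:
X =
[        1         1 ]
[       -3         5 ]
det(X) = 8

For a 2×2 matrix [[a, b], [c, d]], det = a*d - b*c.
det(X) = (1)*(5) - (1)*(-3) = 5 + 3 = 8.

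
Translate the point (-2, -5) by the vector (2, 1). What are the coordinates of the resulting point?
(0, -4)

Translation by (2, 1):
x' = -2 + 2 = 0
y' = -5 + 1 = -4
Homogeneous matrix: [[1, 0, 2], [0, 1, 1], [0, 0, 1]]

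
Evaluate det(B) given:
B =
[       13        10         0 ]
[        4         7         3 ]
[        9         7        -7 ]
det(B) = -360

Expand along row 0 (cofactor expansion): det(B) = a*(e*i - f*h) - b*(d*i - f*g) + c*(d*h - e*g), where the 3×3 is [[a, b, c], [d, e, f], [g, h, i]].
Minor M_00 = (7)*(-7) - (3)*(7) = -49 - 21 = -70.
Minor M_01 = (4)*(-7) - (3)*(9) = -28 - 27 = -55.
Minor M_02 = (4)*(7) - (7)*(9) = 28 - 63 = -35.
det(B) = (13)*(-70) - (10)*(-55) + (0)*(-35) = -910 + 550 + 0 = -360.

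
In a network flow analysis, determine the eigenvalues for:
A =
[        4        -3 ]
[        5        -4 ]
λ = -1, 1

Solve det(A - λI) = 0. For a 2×2 matrix the characteristic equation is λ² - (trace)λ + det = 0.
trace(A) = a + d = 4 - 4 = 0.
det(A) = a*d - b*c = (4)*(-4) - (-3)*(5) = -16 + 15 = -1.
Characteristic equation: λ² - (0)λ + (-1) = 0.
Discriminant = (0)² - 4*(-1) = 0 + 4 = 4.
λ = (0 ± √4) / 2 = (0 ± 2) / 2 = -1, 1.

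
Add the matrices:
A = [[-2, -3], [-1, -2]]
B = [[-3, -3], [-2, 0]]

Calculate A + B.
[[-5, -6], [-3, -2]]

Add corresponding elements:
(-2)+(-3)=-5
(-3)+(-3)=-6
(-1)+(-2)=-3
(-2)+(0)=-2
A + B = [[-5, -6], [-3, -2]]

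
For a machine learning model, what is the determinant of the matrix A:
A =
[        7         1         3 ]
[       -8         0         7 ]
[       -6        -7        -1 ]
det(A) = 461

Expand along row 0 (cofactor expansion): det(A) = a*(e*i - f*h) - b*(d*i - f*g) + c*(d*h - e*g), where the 3×3 is [[a, b, c], [d, e, f], [g, h, i]].
Minor M_00 = (0)*(-1) - (7)*(-7) = 0 + 49 = 49.
Minor M_01 = (-8)*(-1) - (7)*(-6) = 8 + 42 = 50.
Minor M_02 = (-8)*(-7) - (0)*(-6) = 56 - 0 = 56.
det(A) = (7)*(49) - (1)*(50) + (3)*(56) = 343 - 50 + 168 = 461.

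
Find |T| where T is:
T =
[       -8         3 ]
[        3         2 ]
det(T) = -25

For a 2×2 matrix [[a, b], [c, d]], det = a*d - b*c.
det(T) = (-8)*(2) - (3)*(3) = -16 - 9 = -25.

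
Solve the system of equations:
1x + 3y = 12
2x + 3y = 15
x = 3, y = 3

Use elimination (row reduction):
Equation 1: 1x + 3y = 12.
Equation 2: 2x + 3y = 15.
Multiply Eq1 by 2 and Eq2 by 1: 2x + 6y = 24;  2x + 3y = 15.
Subtract: (-3)y = -9, so y = 3.
Back-substitute into Eq1: 1x + 3*(3) = 12, so x = 3.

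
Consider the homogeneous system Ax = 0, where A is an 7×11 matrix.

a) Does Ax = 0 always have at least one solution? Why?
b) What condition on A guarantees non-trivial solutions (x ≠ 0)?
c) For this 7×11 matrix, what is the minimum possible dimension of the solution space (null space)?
a) Yes, x = 0 is always a solution. b) When A has linearly dependent columns (rank < n). c) Minimum nullity = 4.

a) x = 0 satisfies A·0 = 0, so the zero vector is always a solution.
b) Non-trivial solutions exist iff the columns of A are linearly dependent, equivalently rank(A) < n (the number of columns).
c) By rank-nullity, rank(A) + nullity(A) = n = 11. Since A has only 7 rows, rank(A) ≤ 7, so nullity(A) ≥ 11 - 7 = 4.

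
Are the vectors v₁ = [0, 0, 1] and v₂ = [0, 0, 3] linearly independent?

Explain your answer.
No, linearly dependent (v₂ = 3·v₁)

Check whether there is a scalar k with v₂ = k·v₁.
Comparing components, k = 3 satisfies 3·[0, 0, 1] = [0, 0, 3].
Since v₂ is a scalar multiple of v₁, the two vectors are linearly dependent.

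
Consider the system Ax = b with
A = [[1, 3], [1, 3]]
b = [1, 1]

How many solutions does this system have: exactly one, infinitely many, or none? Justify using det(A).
Infinitely many solutions

det(A) = (1)*(3) - (3)*(1) = 0, so A is singular (column 2 is 3 times column 1).
b = [1, 1] = 1 * column 1 of A, so b lies in the column space of A.
A singular matrix whose right-hand side is in its column space gives a 1-parameter family of solutions — infinitely many.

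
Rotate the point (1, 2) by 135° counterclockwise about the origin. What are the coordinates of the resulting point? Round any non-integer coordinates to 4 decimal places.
(-2.1213, -0.7071)

Rotation matrix R(θ) = [[cos θ, -sin θ], [sin θ, cos θ]]; for θ = 135°:
R = [[-√2/2, -√2/2], [√2/2, -√2/2]]
Result: R × [1, 2]ᵀ = [-√2/2·1 + (-√2/2)·2, √2/2·1 + (-√2/2)·2]ᵀ = (-2.1213, -0.7071)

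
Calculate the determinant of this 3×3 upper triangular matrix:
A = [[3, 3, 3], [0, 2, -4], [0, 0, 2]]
12

The determinant of a triangular matrix is the product of its diagonal entries (the off-diagonal entries above the diagonal do not affect it).
det(A) = (3) * (2) * (2) = 12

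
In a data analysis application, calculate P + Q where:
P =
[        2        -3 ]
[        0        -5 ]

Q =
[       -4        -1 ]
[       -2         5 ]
P + Q =
[       -2        -4 ]
[       -2         0 ]

Matrix addition is elementwise: (P+Q)[i][j] = P[i][j] + Q[i][j].
  (P+Q)[0][0] = (2) + (-4) = -2
  (P+Q)[0][1] = (-3) + (-1) = -4
  (P+Q)[1][0] = (0) + (-2) = -2
  (P+Q)[1][1] = (-5) + (5) = 0
P + Q =
[       -2        -4 ]
[       -2         0 ]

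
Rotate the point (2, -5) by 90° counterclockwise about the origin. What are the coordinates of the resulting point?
(5, 2)

Rotation matrix R(θ) = [[cos θ, -sin θ], [sin θ, cos θ]]; for θ = 90°:
R = [[0, -1], [1, 0]]
Result: R × [2, -5]ᵀ = [0·2 + (-1)·-5, 1·2 + (0)·-5]ᵀ = (5, 2)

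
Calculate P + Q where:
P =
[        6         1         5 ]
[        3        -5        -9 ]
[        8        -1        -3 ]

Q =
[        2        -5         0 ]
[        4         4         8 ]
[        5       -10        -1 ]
P + Q =
[        8        -4         5 ]
[        7        -1        -1 ]
[       13       -11        -4 ]

Matrix addition is elementwise: (P+Q)[i][j] = P[i][j] + Q[i][j].
  (P+Q)[0][0] = (6) + (2) = 8
  (P+Q)[0][1] = (1) + (-5) = -4
  (P+Q)[0][2] = (5) + (0) = 5
  (P+Q)[1][0] = (3) + (4) = 7
  (P+Q)[1][1] = (-5) + (4) = -1
  (P+Q)[1][2] = (-9) + (8) = -1
  (P+Q)[2][0] = (8) + (5) = 13
  (P+Q)[2][1] = (-1) + (-10) = -11
  (P+Q)[2][2] = (-3) + (-1) = -4
P + Q =
[        8        -4         5 ]
[        7        -1        -1 ]
[       13       -11        -4 ]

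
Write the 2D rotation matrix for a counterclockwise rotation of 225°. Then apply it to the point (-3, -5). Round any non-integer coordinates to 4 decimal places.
R = [[-√2/2, √2/2], [-√2/2, -√2/2]]; R·(-3, -5) = (-1.4142, 5.6569)

Rotation matrix formula: R(θ) = [[cos θ, -sin θ], [sin θ, cos θ]]
For θ = 225°:
cos(225°) = -√2/2
sin(225°) = -√2/2
R = [[-√2/2, √2/2], [-√2/2, -√2/2]]
Apply to (-3, -5): [-√2/2·-3 + (√2/2)·-5, -√2/2·-3 + -√2/2·-5] = (-1.4142, 5.6569)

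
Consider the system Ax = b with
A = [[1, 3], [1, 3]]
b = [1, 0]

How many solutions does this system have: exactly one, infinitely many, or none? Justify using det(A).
No solution

det(A) = (1)*(3) - (3)*(1) = 0, so A is singular.
The column space of A is span(column 1) = span([1, 1]).
b = [1, 0] is not a scalar multiple of column 1, so b ∉ column space and the system is inconsistent — no solution.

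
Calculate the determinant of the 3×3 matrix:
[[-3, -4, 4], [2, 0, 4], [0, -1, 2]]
-4

Expansion along first row:
det = -3·det([[0,4],[-1,2]]) - -4·det([[2,4],[0,2]]) + 4·det([[2,0],[0,-1]])
    = -3·(0·2 - 4·-1) - -4·(2·2 - 4·0) + 4·(2·-1 - 0·0)
    = -3·4 - -4·4 + 4·-2
    = -12 + 16 + -8 = -4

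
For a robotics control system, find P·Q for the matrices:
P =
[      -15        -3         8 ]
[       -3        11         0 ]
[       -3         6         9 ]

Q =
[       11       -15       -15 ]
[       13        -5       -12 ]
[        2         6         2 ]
PQ =
[     -188       288       277 ]
[      110       -10       -87 ]
[       63        69        -9 ]

Matrix multiplication: (PQ)[i][j] = sum over k of P[i][k] * Q[k][j].
  (PQ)[0][0] = (-15)*(11) + (-3)*(13) + (8)*(2) = -188
  (PQ)[0][1] = (-15)*(-15) + (-3)*(-5) + (8)*(6) = 288
  (PQ)[0][2] = (-15)*(-15) + (-3)*(-12) + (8)*(2) = 277
  (PQ)[1][0] = (-3)*(11) + (11)*(13) + (0)*(2) = 110
  (PQ)[1][1] = (-3)*(-15) + (11)*(-5) + (0)*(6) = -10
  (PQ)[1][2] = (-3)*(-15) + (11)*(-12) + (0)*(2) = -87
  (PQ)[2][0] = (-3)*(11) + (6)*(13) + (9)*(2) = 63
  (PQ)[2][1] = (-3)*(-15) + (6)*(-5) + (9)*(6) = 69
  (PQ)[2][2] = (-3)*(-15) + (6)*(-12) + (9)*(2) = -9
PQ =
[     -188       288       277 ]
[      110       -10       -87 ]
[       63        69        -9 ]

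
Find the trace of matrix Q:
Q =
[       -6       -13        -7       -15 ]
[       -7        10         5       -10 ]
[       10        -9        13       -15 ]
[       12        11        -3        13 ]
tr(Q) = -6 + 10 + 13 + 13 = 30

The trace of a square matrix is the sum of its diagonal entries.
Diagonal entries of Q: Q[0][0] = -6, Q[1][1] = 10, Q[2][2] = 13, Q[3][3] = 13.
tr(Q) = -6 + 10 + 13 + 13 = 30.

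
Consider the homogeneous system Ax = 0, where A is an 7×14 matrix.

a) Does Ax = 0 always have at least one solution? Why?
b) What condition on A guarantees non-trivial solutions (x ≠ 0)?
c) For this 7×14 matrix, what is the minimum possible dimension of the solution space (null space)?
a) Yes, x = 0 is always a solution. b) When A has linearly dependent columns (rank < n). c) Minimum nullity = 7.

a) x = 0 satisfies A·0 = 0, so the zero vector is always a solution.
b) Non-trivial solutions exist iff the columns of A are linearly dependent, equivalently rank(A) < n (the number of columns).
c) By rank-nullity, rank(A) + nullity(A) = n = 14. Since A has only 7 rows, rank(A) ≤ 7, so nullity(A) ≥ 14 - 7 = 7.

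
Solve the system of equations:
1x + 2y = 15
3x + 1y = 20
x = 5, y = 5

Use elimination (row reduction):
Equation 1: 1x + 2y = 15.
Equation 2: 3x + 1y = 20.
Multiply Eq1 by 3 and Eq2 by 1: 3x + 6y = 45;  3x + 1y = 20.
Subtract: (-5)y = -25, so y = 5.
Back-substitute into Eq1: 1x + 2*(5) = 15, so x = 5.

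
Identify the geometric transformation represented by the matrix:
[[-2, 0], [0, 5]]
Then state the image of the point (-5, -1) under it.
non-uniform scaling by (-2, 5); image of (-5, -1) is (10, -5)

This is diagonal with distinct entries, so it scales the x-axis by -2 and the y-axis by 5.
The matrix [[-2, 0], [0, 5]] represents: non-uniform scaling by (-2, 5).
Applying it to (-5, -1): [-2·-5 + 0·-1, 0·-5 + 5·-1] = (10, -5).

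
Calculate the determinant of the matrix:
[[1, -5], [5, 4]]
29

For a 2×2 matrix [[a, b], [c, d]], det = ad - bc
det = (1)(4) - (-5)(5) = 4 - -25 = 29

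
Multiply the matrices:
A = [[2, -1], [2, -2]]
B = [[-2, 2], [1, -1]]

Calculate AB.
[[-5, 5], [-6, 6]]

Each entry (i,j) of AB = sum over k of A[i][k]*B[k][j].
(AB)[0][0] = (2)*(-2) + (-1)*(1) = -5
(AB)[0][1] = (2)*(2) + (-1)*(-1) = 5
(AB)[1][0] = (2)*(-2) + (-2)*(1) = -6
(AB)[1][1] = (2)*(2) + (-2)*(-1) = 6
AB = [[-5, 5], [-6, 6]]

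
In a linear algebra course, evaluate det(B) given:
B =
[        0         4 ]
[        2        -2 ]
det(B) = -8

For a 2×2 matrix [[a, b], [c, d]], det = a*d - b*c.
det(B) = (0)*(-2) - (4)*(2) = 0 - 8 = -8.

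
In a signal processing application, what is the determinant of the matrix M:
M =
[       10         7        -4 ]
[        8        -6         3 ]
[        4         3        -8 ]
det(M) = 730

Expand along row 0 (cofactor expansion): det(M) = a*(e*i - f*h) - b*(d*i - f*g) + c*(d*h - e*g), where the 3×3 is [[a, b, c], [d, e, f], [g, h, i]].
Minor M_00 = (-6)*(-8) - (3)*(3) = 48 - 9 = 39.
Minor M_01 = (8)*(-8) - (3)*(4) = -64 - 12 = -76.
Minor M_02 = (8)*(3) - (-6)*(4) = 24 + 24 = 48.
det(M) = (10)*(39) - (7)*(-76) + (-4)*(48) = 390 + 532 - 192 = 730.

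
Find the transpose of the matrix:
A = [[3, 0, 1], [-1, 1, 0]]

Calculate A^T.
[[3, -1], [0, 1], [1, 0]]

The transpose sends entry (i,j) to (j,i); rows become columns.
Row 0 of A: [3, 0, 1] -> column 0 of A^T.
Row 1 of A: [-1, 1, 0] -> column 1 of A^T.
A^T = [[3, -1], [0, 1], [1, 0]]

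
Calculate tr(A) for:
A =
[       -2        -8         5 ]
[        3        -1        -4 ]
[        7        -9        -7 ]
tr(A) = -2 - 1 - 7 = -10

The trace of a square matrix is the sum of its diagonal entries.
Diagonal entries of A: A[0][0] = -2, A[1][1] = -1, A[2][2] = -7.
tr(A) = -2 - 1 - 7 = -10.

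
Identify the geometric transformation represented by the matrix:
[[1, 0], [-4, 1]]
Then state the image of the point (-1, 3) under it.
vertical shear with factor -4; image of (-1, 3) is (-1, 7)

The matrix [[1, 0], [k, 1]] sends (x, y) to (x, -4x + y), leaving the x-coordinate fixed: a vertical shear.
The matrix [[1, 0], [-4, 1]] represents: vertical shear with factor -4.
Applying it to (-1, 3): [1·-1 + 0·3, -4·-1 + 1·3] = (-1, 7).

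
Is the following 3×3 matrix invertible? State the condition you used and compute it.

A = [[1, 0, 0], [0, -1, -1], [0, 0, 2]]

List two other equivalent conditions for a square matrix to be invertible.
Yes, invertible; det(A) = -2 ≠ 0. Equivalent conditions: rank(A) = 3; Ax = 0 has only the trivial solution; 0 is not an eigenvalue; the columns of A are linearly independent.

To check invertibility, compute det(A).
The given matrix is triangular, so det(A) equals the product of its diagonal entries = -2 ≠ 0.
Since det(A) ≠ 0, A is invertible.
Equivalent conditions for a square matrix A to be invertible:
- rank(A) = 3 (full rank).
- The homogeneous system Ax = 0 has only the trivial solution x = 0.
- 0 is not an eigenvalue of A.
- The columns (equivalently rows) of A are linearly independent.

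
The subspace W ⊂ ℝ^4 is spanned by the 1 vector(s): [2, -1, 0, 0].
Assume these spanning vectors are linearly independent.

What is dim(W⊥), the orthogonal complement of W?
dim(W⊥) = 3

For any subspace W of ℝ^n, dim(W) + dim(W⊥) = n (the whole-space dimension).
Here the given 1 vectors are linearly independent, so dim(W) = 1.
Thus dim(W⊥) = n - dim(W) = 4 - 1 = 3.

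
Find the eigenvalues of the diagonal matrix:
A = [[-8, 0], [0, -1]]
λ₁ = -8, λ₂ = -1

The characteristic polynomial of A is det(A - λI) = (-8 - λ)(-1 - λ) = 0.
The roots are λ = -8 and λ = -1, so the eigenvalues are the diagonal entries.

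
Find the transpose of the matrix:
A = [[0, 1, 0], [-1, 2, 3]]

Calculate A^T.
[[0, -1], [1, 2], [0, 3]]

The transpose sends entry (i,j) to (j,i); rows become columns.
Row 0 of A: [0, 1, 0] -> column 0 of A^T.
Row 1 of A: [-1, 2, 3] -> column 1 of A^T.
A^T = [[0, -1], [1, 2], [0, 3]]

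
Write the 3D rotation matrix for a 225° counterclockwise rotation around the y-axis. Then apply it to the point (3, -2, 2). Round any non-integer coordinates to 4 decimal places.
R = [[-√2/2, 0, -√2/2], [0, 1, 0], [√2/2, 0, -√2/2]]; R·(3, -2, 2) = (-3.5355, -2.0000, 0.7071)

Rotation matrix for 225° around y-axis:
cos(225°) = -√2/2, sin(225°) = -√2/2
R = [[-√2/2, 0, -√2/2], [0, 1, 0], [√2/2, 0, -√2/2]]
Apply to (3, -2, 2): R·[3, -2, 2]ᵀ = (-3.5355, -2.0000, 0.7071)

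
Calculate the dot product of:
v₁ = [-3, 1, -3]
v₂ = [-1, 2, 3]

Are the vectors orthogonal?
-4, No

The dot product is the sum of products of corresponding components.
v₁·v₂ = (-3)*(-1) + (1)*(2) + (-3)*(3) = 3 + 2 - 9 = -4.
Two vectors are orthogonal iff their dot product is 0; here the dot product is -4, so the vectors are not orthogonal.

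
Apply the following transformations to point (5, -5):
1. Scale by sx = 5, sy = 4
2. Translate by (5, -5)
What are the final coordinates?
(30, -25)

Step 1: Scale (5, -5) by (sx, sy) = (5, 4) → (25, -20)
Step 2: Translate by (5, -5) → (30, -25)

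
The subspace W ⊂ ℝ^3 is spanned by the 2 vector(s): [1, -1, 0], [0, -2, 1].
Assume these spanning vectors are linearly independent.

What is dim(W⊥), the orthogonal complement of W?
dim(W⊥) = 1

For any subspace W of ℝ^n, dim(W) + dim(W⊥) = n (the whole-space dimension).
Here the given 2 vectors are linearly independent, so dim(W) = 2.
Thus dim(W⊥) = n - dim(W) = 3 - 2 = 1.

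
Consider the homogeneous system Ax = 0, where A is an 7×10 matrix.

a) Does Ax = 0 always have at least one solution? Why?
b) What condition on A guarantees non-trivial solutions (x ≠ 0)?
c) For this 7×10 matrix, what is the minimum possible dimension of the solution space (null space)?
a) Yes, x = 0 is always a solution. b) When A has linearly dependent columns (rank < n). c) Minimum nullity = 3.

a) x = 0 satisfies A·0 = 0, so the zero vector is always a solution.
b) Non-trivial solutions exist iff the columns of A are linearly dependent, equivalently rank(A) < n (the number of columns).
c) By rank-nullity, rank(A) + nullity(A) = n = 10. Since A has only 7 rows, rank(A) ≤ 7, so nullity(A) ≥ 10 - 7 = 3.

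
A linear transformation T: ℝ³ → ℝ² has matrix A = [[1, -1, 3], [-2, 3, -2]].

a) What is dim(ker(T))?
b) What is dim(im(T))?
dim(ker) = 1, dim(im) = 2

The two rows are not scalar multiples of one another (no single k satisfies row 2 = k × row 1), so they are linearly independent.
Thus rank(A) = 2.
dim(im(T)) = rank(A) = 2.
By the rank-nullity theorem applied to T: ℝ³ → ℝ², rank(A) + nullity(A) = 3 (the domain dimension), so dim(ker(T)) = 3 - 2 = 1.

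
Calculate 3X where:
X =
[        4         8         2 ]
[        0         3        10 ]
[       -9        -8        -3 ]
3X =
[       12        24         6 ]
[        0         9        30 ]
[      -27       -24        -9 ]

Scalar multiplication is elementwise: (3X)[i][j] = 3 * X[i][j].
  (3X)[0][0] = 3 * (4) = 12
  (3X)[0][1] = 3 * (8) = 24
  (3X)[0][2] = 3 * (2) = 6
  (3X)[1][0] = 3 * (0) = 0
  (3X)[1][1] = 3 * (3) = 9
  (3X)[1][2] = 3 * (10) = 30
  (3X)[2][0] = 3 * (-9) = -27
  (3X)[2][1] = 3 * (-8) = -24
  (3X)[2][2] = 3 * (-3) = -9
3X =
[       12        24         6 ]
[        0         9        30 ]
[      -27       -24        -9 ]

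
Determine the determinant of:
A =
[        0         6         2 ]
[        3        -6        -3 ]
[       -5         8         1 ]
det(A) = 60

Expand along row 0 (cofactor expansion): det(A) = a*(e*i - f*h) - b*(d*i - f*g) + c*(d*h - e*g), where the 3×3 is [[a, b, c], [d, e, f], [g, h, i]].
Minor M_00 = (-6)*(1) - (-3)*(8) = -6 + 24 = 18.
Minor M_01 = (3)*(1) - (-3)*(-5) = 3 - 15 = -12.
Minor M_02 = (3)*(8) - (-6)*(-5) = 24 - 30 = -6.
det(A) = (0)*(18) - (6)*(-12) + (2)*(-6) = 0 + 72 - 12 = 60.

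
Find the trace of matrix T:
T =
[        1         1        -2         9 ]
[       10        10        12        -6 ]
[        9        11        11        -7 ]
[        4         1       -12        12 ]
tr(T) = 1 + 10 + 11 + 12 = 34

The trace of a square matrix is the sum of its diagonal entries.
Diagonal entries of T: T[0][0] = 1, T[1][1] = 10, T[2][2] = 11, T[3][3] = 12.
tr(T) = 1 + 10 + 11 + 12 = 34.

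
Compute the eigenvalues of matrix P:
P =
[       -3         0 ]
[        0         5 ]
λ = -3, 5

Solve det(P - λI) = 0. For a 2×2 matrix the characteristic equation is λ² - (trace)λ + det = 0.
trace(P) = a + d = -3 + 5 = 2.
det(P) = a*d - b*c = (-3)*(5) - (0)*(0) = -15 - 0 = -15.
Characteristic equation: λ² - (2)λ + (-15) = 0.
Discriminant = (2)² - 4*(-15) = 4 + 60 = 64.
λ = (2 ± √64) / 2 = (2 ± 8) / 2 = -3, 5.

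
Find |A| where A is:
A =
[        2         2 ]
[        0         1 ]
det(A) = 2

For a 2×2 matrix [[a, b], [c, d]], det = a*d - b*c.
det(A) = (2)*(1) - (2)*(0) = 2 - 0 = 2.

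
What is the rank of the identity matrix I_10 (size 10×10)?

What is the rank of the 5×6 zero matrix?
rank(I_10) = 10, rank(0) = 0

The identity I_10 has 10 columns that are the standard basis vectors e_1, …, e_10. These are linearly independent, so all 10 columns are pivots and rank(I_10) = 10.
The 5×6 zero matrix has every entry zero, so every row is the zero row and there are no pivots; rank(0) = 0.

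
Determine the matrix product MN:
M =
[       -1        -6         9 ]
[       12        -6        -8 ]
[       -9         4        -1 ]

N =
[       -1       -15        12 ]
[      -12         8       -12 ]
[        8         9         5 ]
MN =
[      145        48       105 ]
[       -4      -300       176 ]
[      -47       158      -161 ]

Matrix multiplication: (MN)[i][j] = sum over k of M[i][k] * N[k][j].
  (MN)[0][0] = (-1)*(-1) + (-6)*(-12) + (9)*(8) = 145
  (MN)[0][1] = (-1)*(-15) + (-6)*(8) + (9)*(9) = 48
  (MN)[0][2] = (-1)*(12) + (-6)*(-12) + (9)*(5) = 105
  (MN)[1][0] = (12)*(-1) + (-6)*(-12) + (-8)*(8) = -4
  (MN)[1][1] = (12)*(-15) + (-6)*(8) + (-8)*(9) = -300
  (MN)[1][2] = (12)*(12) + (-6)*(-12) + (-8)*(5) = 176
  (MN)[2][0] = (-9)*(-1) + (4)*(-12) + (-1)*(8) = -47
  (MN)[2][1] = (-9)*(-15) + (4)*(8) + (-1)*(9) = 158
  (MN)[2][2] = (-9)*(12) + (4)*(-12) + (-1)*(5) = -161
MN =
[      145        48       105 ]
[       -4      -300       176 ]
[      -47       158      -161 ]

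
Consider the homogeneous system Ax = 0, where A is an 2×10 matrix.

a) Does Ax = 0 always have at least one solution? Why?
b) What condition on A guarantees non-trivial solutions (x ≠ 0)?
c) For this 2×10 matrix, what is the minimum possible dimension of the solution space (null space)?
a) Yes, x = 0 is always a solution. b) When A has linearly dependent columns (rank < n). c) Minimum nullity = 8.

a) x = 0 satisfies A·0 = 0, so the zero vector is always a solution.
b) Non-trivial solutions exist iff the columns of A are linearly dependent, equivalently rank(A) < n (the number of columns).
c) By rank-nullity, rank(A) + nullity(A) = n = 10. Since A has only 2 rows, rank(A) ≤ 2, so nullity(A) ≥ 10 - 2 = 8.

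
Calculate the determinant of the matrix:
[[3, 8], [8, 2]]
-58

For a 2×2 matrix [[a, b], [c, d]], det = ad - bc
det = (3)(2) - (8)(8) = 6 - 64 = -58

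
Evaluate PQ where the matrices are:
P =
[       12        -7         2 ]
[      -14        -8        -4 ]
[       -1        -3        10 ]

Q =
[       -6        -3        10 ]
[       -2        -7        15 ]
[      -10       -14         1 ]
PQ =
[      -78       -15        17 ]
[      140       154      -264 ]
[      -88      -116       -45 ]

Matrix multiplication: (PQ)[i][j] = sum over k of P[i][k] * Q[k][j].
  (PQ)[0][0] = (12)*(-6) + (-7)*(-2) + (2)*(-10) = -78
  (PQ)[0][1] = (12)*(-3) + (-7)*(-7) + (2)*(-14) = -15
  (PQ)[0][2] = (12)*(10) + (-7)*(15) + (2)*(1) = 17
  (PQ)[1][0] = (-14)*(-6) + (-8)*(-2) + (-4)*(-10) = 140
  (PQ)[1][1] = (-14)*(-3) + (-8)*(-7) + (-4)*(-14) = 154
  (PQ)[1][2] = (-14)*(10) + (-8)*(15) + (-4)*(1) = -264
  (PQ)[2][0] = (-1)*(-6) + (-3)*(-2) + (10)*(-10) = -88
  (PQ)[2][1] = (-1)*(-3) + (-3)*(-7) + (10)*(-14) = -116
  (PQ)[2][2] = (-1)*(10) + (-3)*(15) + (10)*(1) = -45
PQ =
[      -78       -15        17 ]
[      140       154      -264 ]
[      -88      -116       -45 ]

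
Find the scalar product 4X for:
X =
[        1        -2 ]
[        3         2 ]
4X =
[        4        -8 ]
[       12         8 ]

Scalar multiplication is elementwise: (4X)[i][j] = 4 * X[i][j].
  (4X)[0][0] = 4 * (1) = 4
  (4X)[0][1] = 4 * (-2) = -8
  (4X)[1][0] = 4 * (3) = 12
  (4X)[1][1] = 4 * (2) = 8
4X =
[        4        -8 ]
[       12         8 ]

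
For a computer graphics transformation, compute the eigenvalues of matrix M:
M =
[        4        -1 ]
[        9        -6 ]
λ = -5, 3

Solve det(M - λI) = 0. For a 2×2 matrix the characteristic equation is λ² - (trace)λ + det = 0.
trace(M) = a + d = 4 - 6 = -2.
det(M) = a*d - b*c = (4)*(-6) - (-1)*(9) = -24 + 9 = -15.
Characteristic equation: λ² - (-2)λ + (-15) = 0.
Discriminant = (-2)² - 4*(-15) = 4 + 60 = 64.
λ = (-2 ± √64) / 2 = (-2 ± 8) / 2 = -5, 3.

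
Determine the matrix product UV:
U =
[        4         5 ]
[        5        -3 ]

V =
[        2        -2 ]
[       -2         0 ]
UV =
[       -2        -8 ]
[       16       -10 ]

Matrix multiplication: (UV)[i][j] = sum over k of U[i][k] * V[k][j].
  (UV)[0][0] = (4)*(2) + (5)*(-2) = -2
  (UV)[0][1] = (4)*(-2) + (5)*(0) = -8
  (UV)[1][0] = (5)*(2) + (-3)*(-2) = 16
  (UV)[1][1] = (5)*(-2) + (-3)*(0) = -10
UV =
[       -2        -8 ]
[       16       -10 ]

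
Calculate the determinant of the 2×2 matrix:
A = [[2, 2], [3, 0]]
-6

For A = [[a, b], [c, d]], det(A) = a*d - b*c.
det(A) = (2)*(0) - (2)*(3) = 0 - 6 = -6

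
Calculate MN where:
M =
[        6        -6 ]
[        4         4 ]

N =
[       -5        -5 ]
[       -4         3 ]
MN =
[       -6       -48 ]
[      -36        -8 ]

Matrix multiplication: (MN)[i][j] = sum over k of M[i][k] * N[k][j].
  (MN)[0][0] = (6)*(-5) + (-6)*(-4) = -6
  (MN)[0][1] = (6)*(-5) + (-6)*(3) = -48
  (MN)[1][0] = (4)*(-5) + (4)*(-4) = -36
  (MN)[1][1] = (4)*(-5) + (4)*(3) = -8
MN =
[       -6       -48 ]
[      -36        -8 ]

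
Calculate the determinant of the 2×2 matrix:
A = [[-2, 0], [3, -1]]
2

For A = [[a, b], [c, d]], det(A) = a*d - b*c.
det(A) = (-2)*(-1) - (0)*(3) = 2 - 0 = 2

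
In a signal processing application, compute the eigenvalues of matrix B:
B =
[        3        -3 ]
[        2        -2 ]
λ = 0, 1

Solve det(B - λI) = 0. For a 2×2 matrix the characteristic equation is λ² - (trace)λ + det = 0.
trace(B) = a + d = 3 - 2 = 1.
det(B) = a*d - b*c = (3)*(-2) - (-3)*(2) = -6 + 6 = 0.
Characteristic equation: λ² - (1)λ + (0) = 0.
Discriminant = (1)² - 4*(0) = 1 - 0 = 1.
λ = (1 ± √1) / 2 = (1 ± 1) / 2 = 0, 1.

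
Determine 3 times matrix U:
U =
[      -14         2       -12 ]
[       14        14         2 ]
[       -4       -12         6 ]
3U =
[      -42         6       -36 ]
[       42        42         6 ]
[      -12       -36        18 ]

Scalar multiplication is elementwise: (3U)[i][j] = 3 * U[i][j].
  (3U)[0][0] = 3 * (-14) = -42
  (3U)[0][1] = 3 * (2) = 6
  (3U)[0][2] = 3 * (-12) = -36
  (3U)[1][0] = 3 * (14) = 42
  (3U)[1][1] = 3 * (14) = 42
  (3U)[1][2] = 3 * (2) = 6
  (3U)[2][0] = 3 * (-4) = -12
  (3U)[2][1] = 3 * (-12) = -36
  (3U)[2][2] = 3 * (6) = 18
3U =
[      -42         6       -36 ]
[       42        42         6 ]
[      -12       -36        18 ]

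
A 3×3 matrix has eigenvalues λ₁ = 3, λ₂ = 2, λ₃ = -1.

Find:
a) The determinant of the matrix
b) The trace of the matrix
det = -6, trace = 4

Two standard eigenvalue identities:
- det(A) equals the product of the eigenvalues (counted with multiplicity).
- trace(A) equals the sum of the eigenvalues.
det(A) = (3)*(2)*(-1) = -6.
trace(A) = 3 + 2 - 1 = 4.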